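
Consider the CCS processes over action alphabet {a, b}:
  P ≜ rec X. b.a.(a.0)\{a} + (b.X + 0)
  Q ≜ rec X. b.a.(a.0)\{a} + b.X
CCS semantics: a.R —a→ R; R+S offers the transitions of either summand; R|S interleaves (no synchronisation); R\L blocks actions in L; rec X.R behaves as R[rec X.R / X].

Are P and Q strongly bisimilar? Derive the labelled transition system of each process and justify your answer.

P's transition system — 3 states:
  m0 = rec X. b.a.(a.0)\{a} + (b.X + 0) | —b→ m0, —b→ m1
  m1 = a.(a.0)\{a} | —a→ m2
  m2 = (a.0)\{a} | ∅
Q's transition system — 3 states:
  n0 = rec X. b.a.(a.0)\{a} + b.X | —b→ n0, —b→ n1
  n1 = a.(a.0)\{a} | —a→ n2
  n2 = (a.0)\{a} | ∅
Partition-refinement fixed point:
  B0 = {m0, n0}
  B1 = {m1, n1}
  B2 = {m2, n2}
m0 ∈ B0, n0 ∈ B0 → same block

YES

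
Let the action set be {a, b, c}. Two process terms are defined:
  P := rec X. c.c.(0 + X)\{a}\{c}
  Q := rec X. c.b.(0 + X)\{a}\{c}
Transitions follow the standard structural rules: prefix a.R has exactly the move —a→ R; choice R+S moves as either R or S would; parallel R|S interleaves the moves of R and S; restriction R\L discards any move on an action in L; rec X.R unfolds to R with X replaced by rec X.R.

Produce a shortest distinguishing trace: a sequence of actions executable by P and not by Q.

cc

Reachable graph of P (3 states):
  s0 = rec X. c.c.(0 + X)\{a}\{c} ⊢ --c--▸ s1
  s1 = c.(0 + (rec X. c.c.(0 + X)\{a}\{c}))\{a}\{c} ⊢ --c--▸ s2
  s2 = (0 + (rec X. c.c.(0 + X)\{a}\{c}))\{a}\{c} ⊢ ∅
Reachable graph of Q (3 states):
  t0 = rec X. c.b.(0 + X)\{a}\{c} ⊢ --c--▸ t1
  t1 = b.(0 + (rec X. c.b.(0 + X)\{a}\{c}))\{a}\{c} ⊢ --b--▸ t2
  t2 = (0 + (rec X. c.b.(0 + X)\{a}\{c}))\{a}\{c} ⊢ ∅
Run σ = ⟨cc⟩ on P: start {s0}
  step 1 (c): {s1}
  step 2 (c): {s2}
  — P admits the full trace.
Run σ = ⟨cc⟩ on Q: start {t0}
  step 1 (c): {t1}
  step 2 (c): no successor for Q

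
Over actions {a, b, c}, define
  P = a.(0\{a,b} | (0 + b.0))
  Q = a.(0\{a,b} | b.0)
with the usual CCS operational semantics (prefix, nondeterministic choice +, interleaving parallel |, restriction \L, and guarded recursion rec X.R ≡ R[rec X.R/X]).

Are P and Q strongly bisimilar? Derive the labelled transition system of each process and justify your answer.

bisimilar

LTS(P): 3 reachable states
  p0 = a.(0\{a,b} | (0 + b.0)) → -a-> p1
  p1 = 0\{a,b} | (0 + b.0) → -b-> p2
  p2 = 0\{a,b} | 0 → (no moves)
LTS(Q): 3 reachable states
  q0 = a.(0\{a,b} | b.0) → -a-> q1
  q1 = 0\{a,b} | b.0 → -b-> q2
  q2 = 0\{a,b} | 0 → (no moves)
Bisimilarity quotient blocks:
  B0 = {p0, q0}
  B1 = {p1, q1}
  B2 = {p2, q2}
p0 ∈ B0, q0 ∈ B0 → same block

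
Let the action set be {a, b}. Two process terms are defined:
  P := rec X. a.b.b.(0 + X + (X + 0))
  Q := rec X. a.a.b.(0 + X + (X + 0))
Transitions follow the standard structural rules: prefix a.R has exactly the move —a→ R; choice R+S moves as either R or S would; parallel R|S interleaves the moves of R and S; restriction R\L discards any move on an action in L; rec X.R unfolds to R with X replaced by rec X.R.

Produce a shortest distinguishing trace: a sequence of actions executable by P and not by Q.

LTS(P): 4 reachable states
  u0 = rec X. a.b.b.(0 + X + (X + 0)) has moves —a→ u1
  u1 = b.b.(0 + (rec X. a.b.b.(0 + X + (X + 0))) + ((rec X. a.b.b.(0 + X + (X + 0))) + 0)) has moves —b→ u2
  u2 = b.(0 + (rec X. a.b.b.(0 + X + (X + 0))) + ((rec X. a.b.b.(0 + X + (X + 0))) + 0)) has moves —b→ u3
  u3 = 0 + (rec X. a.b.b.(0 + X + (X + 0))) + ((rec X. a.b.b.(0 + X + (X + 0))) + 0) has moves —a→ u1
LTS(Q): 4 reachable states
  v0 = rec X. a.a.b.(0 + X + (X + 0)) has moves —a→ v1
  v1 = a.b.(0 + (rec X. a.a.b.(0 + X + (X + 0))) + ((rec X. a.a.b.(0 + X + (X + 0))) + 0)) has moves —a→ v2
  v2 = b.(0 + (rec X. a.a.b.(0 + X + (X + 0))) + ((rec X. a.a.b.(0 + X + (X + 0))) + 0)) has moves —b→ v3
  v3 = 0 + (rec X. a.a.b.(0 + X + (X + 0))) + ((rec X. a.a.b.(0 + X + (X + 0))) + 0) has moves —a→ v1
Executing ab from P (initial set {u0}):
  after a @ step 1: {u1}
  after b @ step 2: {u2}
  P completes σ.
Executing ab from Q (initial set {v0}):
  after a @ step 1: {v1}
  after b @ step 2: ∅ (Q stuck)

ab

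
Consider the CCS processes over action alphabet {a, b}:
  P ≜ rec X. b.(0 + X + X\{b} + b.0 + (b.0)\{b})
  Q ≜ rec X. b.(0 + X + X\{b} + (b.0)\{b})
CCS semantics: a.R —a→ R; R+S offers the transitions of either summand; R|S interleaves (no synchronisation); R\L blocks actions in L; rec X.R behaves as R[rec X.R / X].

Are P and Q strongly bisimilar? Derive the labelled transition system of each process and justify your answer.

Reachable graph of P (3 states):
  m0 = rec X. b.(0 + X + X\{b} + b.0 + (b.0)\{b}) → -b-> m1
  m1 = 0 + (rec X. b.(0 + X + X\{b} + b.0 + (b.0)\{b})) + (rec X. b.(0 + X + X\{b} + b.0 + (b.0)\{b}))\{b} + b.0 + (b.0)\{b} → -b-> m1, -b-> m2
  m2 = 0 → ·
Reachable graph of Q (2 states):
  n0 = rec X. b.(0 + X + X\{b} + (b.0)\{b}) → -b-> n1
  n1 = 0 + (rec X. b.(0 + X + X\{b} + (b.0)\{b})) + (rec X. b.(0 + X + X\{b} + (b.0)\{b}))\{b} + (b.0)\{b} → -b-> n1
Partition-refinement fixed point:
  B0 = {m0}
  B1 = {m1}
  B2 = {m2}
  B3 = {n0, n1}
m0 ∈ B0, n0 ∈ B3 → different blocks

P ≁ Q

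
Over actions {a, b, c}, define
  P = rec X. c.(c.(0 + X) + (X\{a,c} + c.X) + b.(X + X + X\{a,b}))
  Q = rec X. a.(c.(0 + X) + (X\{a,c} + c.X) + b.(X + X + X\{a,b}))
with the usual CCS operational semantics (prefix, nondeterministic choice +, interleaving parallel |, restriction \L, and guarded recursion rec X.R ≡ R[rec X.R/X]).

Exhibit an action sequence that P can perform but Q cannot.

Reachable graph of P (7 states):
  s0 = rec X. c.(c.(0 + X) + (X\{a,c} + c.X) + b.(X + X + X\{a,b})) has moves =c=> s1
  s1 = c.(0 + (rec X. c.(c.(0 + X) + (X\{a,c} + c.X) + b.(X + X + X\{a,b})))) + ((rec X. c.(c.(0 + X) + (X\{a,c} + c.X) + b.(X + X + X\{a,b})))\{a,c} + c.(rec X. c.(c.(0 + X) + (X\{a,c} + c.X) + b.(X + X + X\{a,b})))) + b.((rec X. c.(c.(0 + X) + (X\{a,c} + c.X) + b.(X + X + X\{a,b}))) + (rec X. c.(c.(0 + X) + (X\{a,c} + c.X) + b.(X + X + X\{a,b}))) + (rec X. c.(c.(0 + X) + (X\{a,c} + c.X) + b.(X + X + X\{a,b})))\{a,b}) has moves =b=> s2, =c=> s0, =c=> s3
  s2 = (rec X. c.(c.(0 + X) + (X\{a,c} + c.X) + b.(X + X + X\{a,b}))) + (rec X. c.(c.(0 + X) + (X\{a,c} + c.X) + b.(X + X + X\{a,b}))) + (rec X. c.(c.(0 + X) + (X\{a,c} + c.X) + b.(X + X + X\{a,b})))\{a,b} has moves =c=> s1, =c=> s4
  s3 = 0 + (rec X. c.(c.(0 + X) + (X\{a,c} + c.X) + b.(X + X + X\{a,b}))) has moves =c=> s1
  s4 = (c.(0 + (rec X. c.(c.(0 + X) + (X\{a,c} + c.X) + b.(X + X + X\{a,b})))) + ((rec X. c.(c.(0 + X) + (X\{a,c} + c.X) + b.(X + X + X\{a,b})))\{a,c} + c.(rec X. c.(c.(0 + X) + (X\{a,c} + c.X) + b.(X + X + X\{a,b})))) + b.((rec X. c.(c.(0 + X) + (X\{a,c} + c.X) + b.(X + X + X\{a,b}))) + (rec X. c.(c.(0 + X) + (X\{a,c} + c.X) + b.(X + X + X\{a,b}))) + (rec X. c.(c.(0 + X) + (X\{a,c} + c.X) + b.(X + X + X\{a,b})))\{a,b}))\{a,b} has moves =c=> s5, =c=> s6
  s5 = (0 + (rec X. c.(c.(0 + X) + (X\{a,c} + c.X) + b.(X + X + X\{a,b}))))\{a,b} has moves =c=> s4
  s6 = (rec X. c.(c.(0 + X) + (X\{a,c} + c.X) + b.(X + X + X\{a,b})))\{a,b} has moves =c=> s4
Reachable graph of Q (4 states):
  t0 = rec X. a.(c.(0 + X) + (X\{a,c} + c.X) + b.(X + X + X\{a,b})) has moves =a=> t1
  t1 = c.(0 + (rec X. a.(c.(0 + X) + (X\{a,c} + c.X) + b.(X + X + X\{a,b})))) + ((rec X. a.(c.(0 + X) + (X\{a,c} + c.X) + b.(X + X + X\{a,b})))\{a,c} + c.(rec X. a.(c.(0 + X) + (X\{a,c} + c.X) + b.(X + X + X\{a,b})))) + b.((rec X. a.(c.(0 + X) + (X\{a,c} + c.X) + b.(X + X + X\{a,b}))) + (rec X. a.(c.(0 + X) + (X\{a,c} + c.X) + b.(X + X + X\{a,b}))) + (rec X. a.(c.(0 + X) + (X\{a,c} + c.X) + b.(X + X + X\{a,b})))\{a,b}) has moves =b=> t2, =c=> t0, =c=> t3
  t2 = (rec X. a.(c.(0 + X) + (X\{a,c} + c.X) + b.(X + X + X\{a,b}))) + (rec X. a.(c.(0 + X) + (X\{a,c} + c.X) + b.(X + X + X\{a,b}))) + (rec X. a.(c.(0 + X) + (X\{a,c} + c.X) + b.(X + X + X\{a,b})))\{a,b} has moves =a=> t1
  t3 = 0 + (rec X. a.(c.(0 + X) + (X\{a,c} + c.X) + b.(X + X + X\{a,b}))) has moves =a=> t1
Trace ⟨c⟩ through P, begin at {s0}:
  [1] c ⇒ {s1}
  P completes σ.
Trace ⟨c⟩ through Q, begin at {t0}:
  [1] c ⇒ ∅ (Q stuck)

c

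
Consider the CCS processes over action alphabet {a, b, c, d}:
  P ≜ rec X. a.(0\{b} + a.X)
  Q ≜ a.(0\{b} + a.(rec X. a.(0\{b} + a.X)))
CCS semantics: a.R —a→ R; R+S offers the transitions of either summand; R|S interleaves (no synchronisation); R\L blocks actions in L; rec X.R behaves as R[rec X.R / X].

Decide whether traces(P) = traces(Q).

trace-equivalent

Reachable graph of P (2 states):
  m0 = rec X. a.(0\{b} + a.X) ⊢ --a--▸ m1
  m1 = 0\{b} + a.(rec X. a.(0\{b} + a.X)) ⊢ --a--▸ m0
Reachable graph of Q (3 states):
  n0 = a.(0\{b} + a.(rec X. a.(0\{b} + a.X))) ⊢ --a--▸ n1
  n1 = 0\{b} + a.(rec X. a.(0\{b} + a.X)) ⊢ --a--▸ n2
  n2 = rec X. a.(0\{b} + a.X) ⊢ --a--▸ n1
Partition-refinement fixed point:
  B0 = {m0, m1, n0, n1, n2}
m0 ∈ B0, n0 ∈ B0 → same block
Bisimilar ⇒ trace-equivalent.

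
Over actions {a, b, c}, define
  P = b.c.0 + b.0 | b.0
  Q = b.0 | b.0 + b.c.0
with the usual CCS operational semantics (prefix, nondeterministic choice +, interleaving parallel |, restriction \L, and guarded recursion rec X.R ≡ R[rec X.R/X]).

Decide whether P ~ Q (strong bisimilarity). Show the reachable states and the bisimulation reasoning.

YES

Reachable graph of P (6 states):
  s0 = b.c.0 + b.0 | b.0 has moves —b→ s1, —b→ s2, —b→ s3
  s1 = 0 | b.0 has moves —b→ s4
  s2 = b.0 | 0 has moves —b→ s4
  s3 = c.0 has moves —c→ s5
  s4 = 0 | 0 has moves ·
  s5 = 0 has moves ·
Reachable graph of Q (6 states):
  t0 = b.0 | b.0 + b.c.0 has moves —b→ t1, —b→ t2, —b→ t3
  t1 = 0 | b.0 has moves —b→ t4
  t2 = b.0 | 0 has moves —b→ t4
  t3 = c.0 has moves —c→ t5
  t4 = 0 | 0 has moves ·
  t5 = 0 has moves ·
Partition-refinement fixed point:
  B0 = {s0, t0}
  B1 = {s1, s2, t1, t2}
  B2 = {s4, s5, t4, t5}
  B3 = {s3, t3}
s0 ∈ B0, t0 ∈ B0 → same block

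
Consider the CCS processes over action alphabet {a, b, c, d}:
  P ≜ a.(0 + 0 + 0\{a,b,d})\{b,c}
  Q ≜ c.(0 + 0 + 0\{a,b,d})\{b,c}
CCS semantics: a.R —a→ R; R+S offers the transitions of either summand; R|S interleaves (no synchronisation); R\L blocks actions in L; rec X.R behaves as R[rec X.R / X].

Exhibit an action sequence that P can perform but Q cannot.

P's transition system — 2 states:
  s0 = a.(0 + 0 + 0\{a,b,d})\{b,c} → —a→ s1
  s1 = (0 + 0 + 0\{a,b,d})\{b,c} → deadlocked
Q's transition system — 2 states:
  t0 = c.(0 + 0 + 0\{a,b,d})\{b,c} → —c→ t1
  t1 = (0 + 0 + 0\{a,b,d})\{b,c} → deadlocked
Run σ = ⟨a⟩ on P: start {s0}
  step 1 (a): {s1}
  P completes σ.
Run σ = ⟨a⟩ on Q: start {t0}
  step 1 (a): ∅  — Q cannot continue

a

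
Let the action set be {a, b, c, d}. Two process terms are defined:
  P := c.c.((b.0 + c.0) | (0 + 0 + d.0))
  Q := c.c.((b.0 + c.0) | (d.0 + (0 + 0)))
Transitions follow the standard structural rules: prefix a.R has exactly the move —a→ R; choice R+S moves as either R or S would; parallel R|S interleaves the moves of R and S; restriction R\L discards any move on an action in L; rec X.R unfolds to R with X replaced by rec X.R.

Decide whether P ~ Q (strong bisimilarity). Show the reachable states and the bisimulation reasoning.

YES

P's transition system — 6 states:
  p0 = c.c.((b.0 + c.0) | (0 + 0 + d.0)) ⊢ -c-> p1
  p1 = c.((b.0 + c.0) | (0 + 0 + d.0)) ⊢ -c-> p2
  p2 = (b.0 + c.0) | (0 + 0 + d.0) ⊢ -b-> p3, -c-> p3, -d-> p4
  p3 = 0 | (0 + 0 + d.0) ⊢ -d-> p5
  p4 = (b.0 + c.0) | 0 ⊢ -b-> p5, -c-> p5
  p5 = 0 | 0 ⊢ ∅
Q's transition system — 6 states:
  q0 = c.c.((b.0 + c.0) | (d.0 + (0 + 0))) ⊢ -c-> q1
  q1 = c.((b.0 + c.0) | (d.0 + (0 + 0))) ⊢ -c-> q2
  q2 = (b.0 + c.0) | (d.0 + (0 + 0)) ⊢ -b-> q3, -c-> q3, -d-> q4
  q3 = 0 | (d.0 + (0 + 0)) ⊢ -d-> q5
  q4 = (b.0 + c.0) | 0 ⊢ -b-> q5, -c-> q5
  q5 = 0 | 0 ⊢ ∅
Coarsest stable partition (strong bisimilarity classes):
  B0 = {p0, q0}
  B1 = {p1, q1}
  B2 = {p2, q2}
  B3 = {p4, q4}
  B4 = {p5, q5}
  B5 = {p3, q3}
p0 ∈ B0, q0 ∈ B0 → same block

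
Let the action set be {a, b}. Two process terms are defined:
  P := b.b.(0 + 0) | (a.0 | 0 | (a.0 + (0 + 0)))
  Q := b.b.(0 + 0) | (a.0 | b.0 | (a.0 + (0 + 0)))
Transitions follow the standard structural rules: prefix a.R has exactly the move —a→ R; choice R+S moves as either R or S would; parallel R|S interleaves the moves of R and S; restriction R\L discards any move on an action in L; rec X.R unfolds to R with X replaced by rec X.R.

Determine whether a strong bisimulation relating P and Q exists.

P ≁ Q

P's transition system — 12 states:
  s0 = b.b.(0 + 0) | (a.0 | 0 | (a.0 + (0 + 0))) ⊢ -a-> s1, -a-> s2, -b-> s3
  s1 = b.b.(0 + 0) | (0 | 0 | (a.0 + (0 + 0))) ⊢ -a-> s4, -b-> s5
  s2 = b.b.(0 + 0) | (a.0 | 0 | 0) ⊢ -a-> s4, -b-> s6
  s3 = b.(0 + 0) | (a.0 | 0 | (a.0 + (0 + 0))) ⊢ -a-> s5, -a-> s6, -b-> s7
  s4 = b.b.(0 + 0) | (0 | 0 | 0) ⊢ -b-> s8
  s5 = b.(0 + 0) | (0 | 0 | (a.0 + (0 + 0))) ⊢ -a-> s8, -b-> s9
  s6 = b.(0 + 0) | (a.0 | 0 | 0) ⊢ -a-> s8, -b-> s10
  s7 = (0 + 0) | (a.0 | 0 | (a.0 + (0 + 0))) ⊢ -a-> s10, -a-> s9
  s8 = b.(0 + 0) | (0 | 0 | 0) ⊢ -b-> s11
  s9 = (0 + 0) | (0 | 0 | (a.0 + (0 + 0))) ⊢ -a-> s11
  s10 = (0 + 0) | (a.0 | 0 | 0) ⊢ -a-> s11
  s11 = (0 + 0) | (0 | 0 | 0) ⊢ ∅
Q's transition system — 24 states:
  t0 = b.b.(0 + 0) | (a.0 | b.0 | (a.0 + (0 + 0))) ⊢ -a-> t1, -a-> t2, -b-> t3, -b-> t4
  t1 = b.b.(0 + 0) | (0 | b.0 | (a.0 + (0 + 0))) ⊢ -a-> t5, -b-> t6, -b-> t7
  t2 = b.b.(0 + 0) | (a.0 | b.0 | 0) ⊢ -a-> t5, -b-> t8, -b-> t9
  t3 = b.(0 + 0) | (a.0 | b.0 | (a.0 + (0 + 0))) ⊢ -a-> t6, -a-> t8, -b-> t10, -b-> t11
  t4 = b.b.(0 + 0) | (a.0 | 0 | (a.0 + (0 + 0))) ⊢ -a-> t7, -a-> t9, -b-> t11
  t5 = b.b.(0 + 0) | (0 | b.0 | 0) ⊢ -b-> t12, -b-> t13
  t6 = b.(0 + 0) | (0 | b.0 | (a.0 + (0 + 0))) ⊢ -a-> t12, -b-> t14, -b-> t15
  t7 = b.b.(0 + 0) | (0 | 0 | (a.0 + (0 + 0))) ⊢ -a-> t13, -b-> t15
  t8 = b.(0 + 0) | (a.0 | b.0 | 0) ⊢ -a-> t12, -b-> t16, -b-> t17
  t9 = b.b.(0 + 0) | (a.0 | 0 | 0) ⊢ -a-> t13, -b-> t17
  t10 = (0 + 0) | (a.0 | b.0 | (a.0 + (0 + 0))) ⊢ -a-> t14, -a-> t16, -b-> t18
  t11 = b.(0 + 0) | (a.0 | 0 | (a.0 + (0 + 0))) ⊢ -a-> t15, -a-> t17, -b-> t18
  t12 = b.(0 + 0) | (0 | b.0 | 0) ⊢ -b-> t19, -b-> t20
  t13 = b.b.(0 + 0) | (0 | 0 | 0) ⊢ -b-> t20
  t14 = (0 + 0) | (0 | b.0 | (a.0 + (0 + 0))) ⊢ -a-> t19, -b-> t21
  t15 = b.(0 + 0) | (0 | 0 | (a.0 + (0 + 0))) ⊢ -a-> t20, -b-> t21
  t16 = (0 + 0) | (a.0 | b.0 | 0) ⊢ -a-> t19, -b-> t22
  t17 = b.(0 + 0) | (a.0 | 0 | 0) ⊢ -a-> t20, -b-> t22
  t18 = (0 + 0) | (a.0 | 0 | (a.0 + (0 + 0))) ⊢ -a-> t21, -a-> t22
  t19 = (0 + 0) | (0 | b.0 | 0) ⊢ -b-> t23
  t20 = b.(0 + 0) | (0 | 0 | 0) ⊢ -b-> t23
  t21 = (0 + 0) | (0 | 0 | (a.0 + (0 + 0))) ⊢ -a-> t23
  t22 = (0 + 0) | (a.0 | 0 | 0) ⊢ -a-> t23
  t23 = (0 + 0) | (0 | 0 | 0) ⊢ ∅
Coarsest stable partition (strong bisimilarity classes):
  B0 = {s0, t3, t4}
  B1 = {s1, s2, t6, t7, t8, t9}
  B2 = {s4, t12, t13}
  B3 = {s8, t19, t20}
  B4 = {s11, t23}
  B5 = {s5, s6, t14, t15, t16, t17}
  B6 = {s10, s9, t21, t22}
  B7 = {s3, t10, t11}
  B8 = {s7, t18}
  B9 = {t0}
  B10 = {t1, t2}
  B11 = {t5}
s0 ∈ B0, t0 ∈ B9 → different blocks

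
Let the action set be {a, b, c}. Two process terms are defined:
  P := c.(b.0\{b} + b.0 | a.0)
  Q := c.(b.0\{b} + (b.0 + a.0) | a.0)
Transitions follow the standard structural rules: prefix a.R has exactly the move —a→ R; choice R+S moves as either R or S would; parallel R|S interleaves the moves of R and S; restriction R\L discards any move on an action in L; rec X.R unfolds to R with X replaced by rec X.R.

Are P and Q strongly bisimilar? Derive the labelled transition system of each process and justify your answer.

P ≁ Q

Reachable graph of P (6 states):
  m0 = c.(b.0\{b} + b.0 | a.0) | =c=> m1
  m1 = b.0\{b} + b.0 | a.0 | =a=> m2, =b=> m3, =b=> m4
  m2 = b.0 | 0 | =b=> m5
  m3 = 0 | a.0 | =a=> m5
  m4 = 0\{b} | deadlocked
  m5 = 0 | 0 | deadlocked
Reachable graph of Q (6 states):
  n0 = c.(b.0\{b} + (b.0 + a.0) | a.0) | =c=> n1
  n1 = b.0\{b} + (b.0 + a.0) | a.0 | =a=> n2, =a=> n3, =b=> n3, =b=> n4
  n2 = (b.0 + a.0) | 0 | =a=> n5, =b=> n5
  n3 = 0 | a.0 | =a=> n5
  n4 = 0\{b} | deadlocked
  n5 = 0 | 0 | deadlocked
Coarsest stable partition (strong bisimilarity classes):
  B0 = {m0}
  B1 = {m1}
  B2 = {m4, m5, n4, n5}
  B3 = {m3, n3}
  B4 = {m2}
  B5 = {n0}
  B6 = {n1}
  B7 = {n2}
m0 ∈ B0, n0 ∈ B5 → different blocks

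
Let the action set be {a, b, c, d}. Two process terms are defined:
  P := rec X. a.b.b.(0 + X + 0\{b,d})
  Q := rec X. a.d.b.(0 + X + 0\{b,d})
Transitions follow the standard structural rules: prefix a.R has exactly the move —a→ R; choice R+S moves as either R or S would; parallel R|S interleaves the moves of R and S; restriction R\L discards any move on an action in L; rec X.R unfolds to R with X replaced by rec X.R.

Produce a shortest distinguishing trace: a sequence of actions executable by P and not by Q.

ab

P's transition system — 4 states:
  u0 = rec X. a.b.b.(0 + X + 0\{b,d}) ⊢ ··a··> u1
  u1 = b.b.(0 + (rec X. a.b.b.(0 + X + 0\{b,d})) + 0\{b,d}) ⊢ ··b··> u2
  u2 = b.(0 + (rec X. a.b.b.(0 + X + 0\{b,d})) + 0\{b,d}) ⊢ ··b··> u3
  u3 = 0 + (rec X. a.b.b.(0 + X + 0\{b,d})) + 0\{b,d} ⊢ ··a··> u1
Q's transition system — 4 states:
  v0 = rec X. a.d.b.(0 + X + 0\{b,d}) ⊢ ··a··> v1
  v1 = d.b.(0 + (rec X. a.d.b.(0 + X + 0\{b,d})) + 0\{b,d}) ⊢ ··d··> v2
  v2 = b.(0 + (rec X. a.d.b.(0 + X + 0\{b,d})) + 0\{b,d}) ⊢ ··b··> v3
  v3 = 0 + (rec X. a.d.b.(0 + X + 0\{b,d})) + 0\{b,d} ⊢ ··a··> v1
Executing ab from P (initial set {u0}):
  [1] a ⇒ {u1}
  [2] b ⇒ {u2}
  ✓ P
Executing ab from Q (initial set {v0}):
  [1] a ⇒ {v1}
  [2] b ⇒ ∅  — Q cannot continue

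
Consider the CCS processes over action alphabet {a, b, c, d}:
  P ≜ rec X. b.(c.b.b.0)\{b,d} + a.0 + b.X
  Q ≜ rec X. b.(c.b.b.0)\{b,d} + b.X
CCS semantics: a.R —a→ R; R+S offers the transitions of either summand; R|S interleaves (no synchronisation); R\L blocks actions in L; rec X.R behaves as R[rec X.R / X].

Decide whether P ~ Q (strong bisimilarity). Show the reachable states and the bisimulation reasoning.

NO

LTS(P): 4 reachable states
  s0 = rec X. b.(c.b.b.0)\{b,d} + a.0 + b.X :: -a-> s1, -b-> s0, -b-> s2
  s1 = 0 :: stopped
  s2 = (c.b.b.0)\{b,d} :: -c-> s3
  s3 = (b.b.0)\{b,d} :: stopped
LTS(Q): 3 reachable states
  t0 = rec X. b.(c.b.b.0)\{b,d} + b.X :: -b-> t0, -b-> t1
  t1 = (c.b.b.0)\{b,d} :: -c-> t2
  t2 = (b.b.0)\{b,d} :: stopped
Bisimilarity quotient blocks:
  B0 = {s0}
  B1 = {s2, t1}
  B2 = {s1, s3, t2}
  B3 = {t0}
s0 ∈ B0, t0 ∈ B3 → different blocks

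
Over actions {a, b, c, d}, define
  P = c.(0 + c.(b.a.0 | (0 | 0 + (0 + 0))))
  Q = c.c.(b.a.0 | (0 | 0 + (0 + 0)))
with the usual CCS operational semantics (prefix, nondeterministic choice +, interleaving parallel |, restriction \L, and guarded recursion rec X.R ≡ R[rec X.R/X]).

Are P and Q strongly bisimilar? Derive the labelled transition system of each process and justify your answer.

P's transition system — 5 states:
  s0 = c.(0 + c.(b.a.0 | (0 | 0 + (0 + 0)))) ⊢ -c-> s1
  s1 = 0 + c.(b.a.0 | (0 | 0 + (0 + 0))) ⊢ -c-> s2
  s2 = b.a.0 | (0 | 0 + (0 + 0)) ⊢ -b-> s3
  s3 = a.0 | (0 | 0 + (0 + 0)) ⊢ -a-> s4
  s4 = 0 | (0 | 0 + (0 + 0)) ⊢ deadlocked
Q's transition system — 5 states:
  t0 = c.c.(b.a.0 | (0 | 0 + (0 + 0))) ⊢ -c-> t1
  t1 = c.(b.a.0 | (0 | 0 + (0 + 0))) ⊢ -c-> t2
  t2 = b.a.0 | (0 | 0 + (0 + 0)) ⊢ -b-> t3
  t3 = a.0 | (0 | 0 + (0 + 0)) ⊢ -a-> t4
  t4 = 0 | (0 | 0 + (0 + 0)) ⊢ deadlocked
Coarsest stable partition (strong bisimilarity classes):
  B0 = {s0, t0}
  B1 = {s1, t1}
  B2 = {s2, t2}
  B3 = {s3, t3}
  B4 = {s4, t4}
s0 ∈ B0, t0 ∈ B0 → same block

P ~ Q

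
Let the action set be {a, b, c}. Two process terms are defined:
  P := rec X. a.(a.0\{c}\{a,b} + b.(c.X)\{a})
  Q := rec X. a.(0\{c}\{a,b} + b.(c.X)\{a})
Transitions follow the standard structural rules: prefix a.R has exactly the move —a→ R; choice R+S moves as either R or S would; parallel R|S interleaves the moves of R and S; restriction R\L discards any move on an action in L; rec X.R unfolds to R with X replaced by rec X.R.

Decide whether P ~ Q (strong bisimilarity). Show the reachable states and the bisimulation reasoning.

NO

LTS(P): 5 reachable states
  p0 = rec X. a.(a.0\{c}\{a,b} + b.(c.X)\{a}) :: ··a··> p1
  p1 = a.0\{c}\{a,b} + b.(c.(rec X. a.(a.0\{c}\{a,b} + b.(c.X)\{a})))\{a} :: ··a··> p2, ··b··> p3
  p2 = 0\{c}\{a,b} :: ∅
  p3 = (c.(rec X. a.(a.0\{c}\{a,b} + b.(c.X)\{a})))\{a} :: ··c··> p4
  p4 = (rec X. a.(a.0\{c}\{a,b} + b.(c.X)\{a}))\{a} :: ∅
LTS(Q): 4 reachable states
  q0 = rec X. a.(0\{c}\{a,b} + b.(c.X)\{a}) :: ··a··> q1
  q1 = 0\{c}\{a,b} + b.(c.(rec X. a.(0\{c}\{a,b} + b.(c.X)\{a})))\{a} :: ··b··> q2
  q2 = (c.(rec X. a.(0\{c}\{a,b} + b.(c.X)\{a})))\{a} :: ··c··> q3
  q3 = (rec X. a.(0\{c}\{a,b} + b.(c.X)\{a}))\{a} :: ∅
Partition-refinement fixed point:
  B0 = {p0}
  B1 = {p1}
  B2 = {p2, p4, q3}
  B3 = {p3, q2}
  B4 = {q0}
  B5 = {q1}
p0 ∈ B0, q0 ∈ B4 → different blocks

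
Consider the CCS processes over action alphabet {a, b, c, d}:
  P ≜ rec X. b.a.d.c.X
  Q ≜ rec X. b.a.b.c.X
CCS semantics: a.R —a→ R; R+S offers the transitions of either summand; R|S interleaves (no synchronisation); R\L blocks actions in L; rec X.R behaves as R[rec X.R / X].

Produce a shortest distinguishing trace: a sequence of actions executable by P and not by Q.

bad

LTS(P): 4 reachable states
  u0 = rec X. b.a.d.c.X → -b-> u1
  u1 = a.d.c.(rec X. b.a.d.c.X) → -a-> u2
  u2 = d.c.(rec X. b.a.d.c.X) → -d-> u3
  u3 = c.(rec X. b.a.d.c.X) → -c-> u0
LTS(Q): 4 reachable states
  v0 = rec X. b.a.b.c.X → -b-> v1
  v1 = a.b.c.(rec X. b.a.b.c.X) → -a-> v2
  v2 = b.c.(rec X. b.a.b.c.X) → -b-> v3
  v3 = c.(rec X. b.a.b.c.X) → -c-> v0
Executing bad from P (initial set {u0}):
  step 1 (b): {u1}
  step 2 (a): {u2}
  step 3 (d): {u3}
  — P admits the full trace.
Executing bad from Q (initial set {v0}):
  step 1 (b): {v1}
  step 2 (a): {v2}
  step 3 (d): ∅ (Q stuck)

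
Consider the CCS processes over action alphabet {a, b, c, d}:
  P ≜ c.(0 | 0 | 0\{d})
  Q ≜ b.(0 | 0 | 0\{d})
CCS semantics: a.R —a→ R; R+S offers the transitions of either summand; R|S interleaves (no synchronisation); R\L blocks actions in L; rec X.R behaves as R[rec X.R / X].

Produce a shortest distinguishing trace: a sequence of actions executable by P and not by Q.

c

P's transition system — 2 states:
  s0 = c.(0 | 0 | 0\{d}) → ··c··> s1
  s1 = 0 | 0 | 0\{d} → deadlocked
Q's transition system — 2 states:
  t0 = b.(0 | 0 | 0\{d}) → ··b··> t1
  t1 = 0 | 0 | 0\{d} → deadlocked
Trace ⟨c⟩ through P, begin at {s0}:
  after c @ step 1: {s1}
  ✓ P
Trace ⟨c⟩ through Q, begin at {t0}:
  after c @ step 1: ∅  — Q cannot continue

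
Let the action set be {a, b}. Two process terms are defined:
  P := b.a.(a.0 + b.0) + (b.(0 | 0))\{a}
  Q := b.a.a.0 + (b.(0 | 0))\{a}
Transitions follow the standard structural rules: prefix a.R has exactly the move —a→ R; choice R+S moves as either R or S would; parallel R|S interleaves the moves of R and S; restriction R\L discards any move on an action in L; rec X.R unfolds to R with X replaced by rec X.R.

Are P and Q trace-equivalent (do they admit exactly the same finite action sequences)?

trace-distinct — witness ⟨bab⟩

P's transition system — 5 states:
  s0 = b.a.(a.0 + b.0) + (b.(0 | 0))\{a} → =b=> s1, =b=> s2
  s1 = (0 | 0)\{a} → ∅
  s2 = a.(a.0 + b.0) → =a=> s3
  s3 = a.0 + b.0 → =a=> s4, =b=> s4
  s4 = 0 → ∅
Q's transition system — 5 states:
  t0 = b.a.a.0 + (b.(0 | 0))\{a} → =b=> t1, =b=> t2
  t1 = (0 | 0)\{a} → ∅
  t2 = a.a.0 → =a=> t3
  t3 = a.0 → =a=> t4
  t4 = 0 → ∅
Executing bab from P (initial set {s0}):
  after b @ step 1: {s1, s2}
  after a @ step 2: {s3}
  after b @ step 3: {s4}
  P completes σ.
Executing bab from Q (initial set {t0}):
  after b @ step 1: {t1, t2}
  after a @ step 2: {t3}
  after b @ step 3: ∅  — Q cannot continue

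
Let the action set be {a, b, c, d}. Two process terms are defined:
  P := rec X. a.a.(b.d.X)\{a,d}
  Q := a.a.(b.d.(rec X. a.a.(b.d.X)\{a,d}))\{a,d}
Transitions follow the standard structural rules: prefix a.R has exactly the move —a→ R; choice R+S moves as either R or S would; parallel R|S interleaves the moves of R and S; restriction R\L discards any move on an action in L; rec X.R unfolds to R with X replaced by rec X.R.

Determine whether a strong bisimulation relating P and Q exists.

Reachable graph of P (4 states):
  u0 = rec X. a.a.(b.d.X)\{a,d} | =a=> u1
  u1 = a.(b.d.(rec X. a.a.(b.d.X)\{a,d}))\{a,d} | =a=> u2
  u2 = (b.d.(rec X. a.a.(b.d.X)\{a,d}))\{a,d} | =b=> u3
  u3 = (d.(rec X. a.a.(b.d.X)\{a,d}))\{a,d} | deadlocked
Reachable graph of Q (4 states):
  v0 = a.a.(b.d.(rec X. a.a.(b.d.X)\{a,d}))\{a,d} | =a=> v1
  v1 = a.(b.d.(rec X. a.a.(b.d.X)\{a,d}))\{a,d} | =a=> v2
  v2 = (b.d.(rec X. a.a.(b.d.X)\{a,d}))\{a,d} | =b=> v3
  v3 = (d.(rec X. a.a.(b.d.X)\{a,d}))\{a,d} | deadlocked
Partition-refinement fixed point:
  B0 = {u0, v0}
  B1 = {u1, v1}
  B2 = {u2, v2}
  B3 = {u3, v3}
u0 ∈ B0, v0 ∈ B0 → same block

YES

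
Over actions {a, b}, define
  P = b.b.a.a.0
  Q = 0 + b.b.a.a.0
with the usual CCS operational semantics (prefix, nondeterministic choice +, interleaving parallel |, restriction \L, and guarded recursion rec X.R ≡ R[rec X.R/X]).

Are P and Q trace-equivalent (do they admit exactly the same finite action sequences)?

trace-equivalent

Reachable graph of P (5 states):
  u0 = b.b.a.a.0 has moves =b=> u1
  u1 = b.a.a.0 has moves =b=> u2
  u2 = a.a.0 has moves =a=> u3
  u3 = a.0 has moves =a=> u4
  u4 = 0 has moves stopped
Reachable graph of Q (5 states):
  v0 = 0 + b.b.a.a.0 has moves =b=> v1
  v1 = b.a.a.0 has moves =b=> v2
  v2 = a.a.0 has moves =a=> v3
  v3 = a.0 has moves =a=> v4
  v4 = 0 has moves stopped
Bisimilarity quotient blocks:
  B0 = {u0, v0}
  B1 = {u1, v1}
  B2 = {u2, v2}
  B3 = {u3, v3}
  B4 = {u4, v4}
u0 ∈ B0, v0 ∈ B0 → same block
Bisimilar ⇒ trace-equivalent.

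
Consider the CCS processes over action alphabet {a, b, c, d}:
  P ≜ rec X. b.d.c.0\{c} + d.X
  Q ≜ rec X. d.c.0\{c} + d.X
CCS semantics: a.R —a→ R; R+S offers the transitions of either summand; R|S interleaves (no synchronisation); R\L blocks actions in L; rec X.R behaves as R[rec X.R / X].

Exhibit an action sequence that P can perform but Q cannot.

b

LTS(P): 4 reachable states
  p0 = rec X. b.d.c.0\{c} + d.X has moves =b=> p1, =d=> p0
  p1 = d.c.0\{c} has moves =d=> p2
  p2 = c.0\{c} has moves =c=> p3
  p3 = 0\{c} has moves ·
LTS(Q): 3 reachable states
  q0 = rec X. d.c.0\{c} + d.X has moves =d=> q0, =d=> q1
  q1 = c.0\{c} has moves =c=> q2
  q2 = 0\{c} has moves ·
Trace ⟨b⟩ through P, begin at {p0}:
  after b @ step 1: {p1}
  — P admits the full trace.
Trace ⟨b⟩ through Q, begin at {q0}:
  after b @ step 1: ∅  — Q cannot continue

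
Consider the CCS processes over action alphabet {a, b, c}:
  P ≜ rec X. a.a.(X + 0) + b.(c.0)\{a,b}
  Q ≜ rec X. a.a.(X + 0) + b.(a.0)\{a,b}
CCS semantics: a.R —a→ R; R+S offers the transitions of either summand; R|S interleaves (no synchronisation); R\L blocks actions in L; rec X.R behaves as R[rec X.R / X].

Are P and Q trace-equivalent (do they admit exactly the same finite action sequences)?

NO — witness ⟨bc⟩

P's transition system — 5 states:
  u0 = rec X. a.a.(X + 0) + b.(c.0)\{a,b} | ··a··> u1, ··b··> u2
  u1 = a.((rec X. a.a.(X + 0) + b.(c.0)\{a,b}) + 0) | ··a··> u3
  u2 = (c.0)\{a,b} | ··c··> u4
  u3 = (rec X. a.a.(X + 0) + b.(c.0)\{a,b}) + 0 | ··a··> u1, ··b··> u2
  u4 = 0\{a,b} | (no moves)
Q's transition system — 4 states:
  v0 = rec X. a.a.(X + 0) + b.(a.0)\{a,b} | ··a··> v1, ··b··> v2
  v1 = a.((rec X. a.a.(X + 0) + b.(a.0)\{a,b}) + 0) | ··a··> v3
  v2 = (a.0)\{a,b} | (no moves)
  v3 = (rec X. a.a.(X + 0) + b.(a.0)\{a,b}) + 0 | ··a··> v1, ··b··> v2
Executing bc from P (initial set {u0}):
  step 1 (b): {u2}
  step 2 (c): {u4}
  — P admits the full trace.
Executing bc from Q (initial set {v0}):
  step 1 (b): {v2}
  step 2 (c): no successor for Q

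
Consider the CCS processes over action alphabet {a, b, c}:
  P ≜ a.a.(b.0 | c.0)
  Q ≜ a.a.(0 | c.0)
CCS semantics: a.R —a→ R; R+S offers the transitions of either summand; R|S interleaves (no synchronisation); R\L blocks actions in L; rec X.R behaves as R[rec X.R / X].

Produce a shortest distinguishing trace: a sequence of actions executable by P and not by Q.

aab

LTS(P): 6 reachable states
  m0 = a.a.(b.0 | c.0) → --a--▸ m1
  m1 = a.(b.0 | c.0) → --a--▸ m2
  m2 = b.0 | c.0 → --b--▸ m3, --c--▸ m4
  m3 = 0 | c.0 → --c--▸ m5
  m4 = b.0 | 0 → --b--▸ m5
  m5 = 0 | 0 → stopped
LTS(Q): 4 reachable states
  n0 = a.a.(0 | c.0) → --a--▸ n1
  n1 = a.(0 | c.0) → --a--▸ n2
  n2 = 0 | c.0 → --c--▸ n3
  n3 = 0 | 0 → stopped
Executing aab from P (initial set {m0}):
  step 1 (a): {m1}
  step 2 (a): {m2}
  step 3 (b): {m3}
  — P admits the full trace.
Executing aab from Q (initial set {n0}):
  step 1 (a): {n1}
  step 2 (a): {n2}
  step 3 (b): ∅ (Q stuck)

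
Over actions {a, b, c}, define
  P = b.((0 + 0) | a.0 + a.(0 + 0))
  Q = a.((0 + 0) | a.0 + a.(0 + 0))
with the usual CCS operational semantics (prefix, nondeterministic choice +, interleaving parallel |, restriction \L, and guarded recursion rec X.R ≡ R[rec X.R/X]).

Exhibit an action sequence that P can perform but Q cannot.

Reachable graph of P (4 states):
  s0 = b.((0 + 0) | a.0 + a.(0 + 0)) has moves =b=> s1
  s1 = (0 + 0) | a.0 + a.(0 + 0) has moves =a=> s2, =a=> s3
  s2 = (0 + 0) | 0 has moves (no moves)
  s3 = 0 + 0 has moves (no moves)
Reachable graph of Q (4 states):
  t0 = a.((0 + 0) | a.0 + a.(0 + 0)) has moves =a=> t1
  t1 = (0 + 0) | a.0 + a.(0 + 0) has moves =a=> t2, =a=> t3
  t2 = (0 + 0) | 0 has moves (no moves)
  t3 = 0 + 0 has moves (no moves)
Trace ⟨b⟩ through P, begin at {s0}:
  step 1 (b): {s1}
  — P admits the full trace.
Trace ⟨b⟩ through Q, begin at {t0}:
  step 1 (b): ∅ (Q stuck)

b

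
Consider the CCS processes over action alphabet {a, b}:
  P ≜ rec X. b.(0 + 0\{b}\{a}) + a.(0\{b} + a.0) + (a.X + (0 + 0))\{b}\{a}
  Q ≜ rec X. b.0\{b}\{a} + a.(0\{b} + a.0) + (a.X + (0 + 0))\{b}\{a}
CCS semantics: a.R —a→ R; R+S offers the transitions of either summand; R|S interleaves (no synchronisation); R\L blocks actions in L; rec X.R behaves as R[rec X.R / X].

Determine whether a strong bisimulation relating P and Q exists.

LTS(P): 4 reachable states
  u0 = rec X. b.(0 + 0\{b}\{a}) + a.(0\{b} + a.0) + (a.X + (0 + 0))\{b}\{a} has moves -a-> u1, -b-> u2
  u1 = 0\{b} + a.0 has moves -a-> u3
  u2 = 0 + 0\{b}\{a} has moves stopped
  u3 = 0 has moves stopped
LTS(Q): 4 reachable states
  v0 = rec X. b.0\{b}\{a} + a.(0\{b} + a.0) + (a.X + (0 + 0))\{b}\{a} has moves -a-> v1, -b-> v2
  v1 = 0\{b} + a.0 has moves -a-> v3
  v2 = 0\{b}\{a} has moves stopped
  v3 = 0 has moves stopped
Partition-refinement fixed point:
  B0 = {u0, v0}
  B1 = {u1, v1}
  B2 = {u2, u3, v2, v3}
u0 ∈ B0, v0 ∈ B0 → same block

P ~ Q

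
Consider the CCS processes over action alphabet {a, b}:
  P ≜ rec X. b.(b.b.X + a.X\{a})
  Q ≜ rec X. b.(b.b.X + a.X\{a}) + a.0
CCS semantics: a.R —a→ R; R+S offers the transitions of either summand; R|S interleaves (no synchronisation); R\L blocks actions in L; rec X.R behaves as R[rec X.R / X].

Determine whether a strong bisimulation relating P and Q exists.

NO

Reachable graph of P (6 states):
  u0 = rec X. b.(b.b.X + a.X\{a}) :: —b→ u1
  u1 = b.b.(rec X. b.(b.b.X + a.X\{a})) + a.(rec X. b.(b.b.X + a.X\{a}))\{a} :: —a→ u2, —b→ u3
  u2 = (rec X. b.(b.b.X + a.X\{a}))\{a} :: —b→ u4
  u3 = b.(rec X. b.(b.b.X + a.X\{a})) :: —b→ u0
  u4 = (b.b.(rec X. b.(b.b.X + a.X\{a})) + a.(rec X. b.(b.b.X + a.X\{a}))\{a})\{a} :: —b→ u5
  u5 = (b.(rec X. b.(b.b.X + a.X\{a})))\{a} :: —b→ u2
Reachable graph of Q (7 states):
  v0 = rec X. b.(b.b.X + a.X\{a}) + a.0 :: —a→ v1, —b→ v2
  v1 = 0 :: deadlocked
  v2 = b.b.(rec X. b.(b.b.X + a.X\{a}) + a.0) + a.(rec X. b.(b.b.X + a.X\{a}) + a.0)\{a} :: —a→ v3, —b→ v4
  v3 = (rec X. b.(b.b.X + a.X\{a}) + a.0)\{a} :: —b→ v5
  v4 = b.(rec X. b.(b.b.X + a.X\{a}) + a.0) :: —b→ v0
  v5 = (b.b.(rec X. b.(b.b.X + a.X\{a}) + a.0) + a.(rec X. b.(b.b.X + a.X\{a}) + a.0)\{a})\{a} :: —b→ v6
  v6 = (b.(rec X. b.(b.b.X + a.X\{a}) + a.0))\{a} :: —b→ v3
Partition-refinement fixed point:
  B0 = {u0}
  B1 = {u1}
  B2 = {u2, u4, u5, v3, v5, v6}
  B3 = {u3}
  B4 = {v0}
  B5 = {v2}
  B6 = {v4}
  B7 = {v1}
u0 ∈ B0, v0 ∈ B4 → different blocks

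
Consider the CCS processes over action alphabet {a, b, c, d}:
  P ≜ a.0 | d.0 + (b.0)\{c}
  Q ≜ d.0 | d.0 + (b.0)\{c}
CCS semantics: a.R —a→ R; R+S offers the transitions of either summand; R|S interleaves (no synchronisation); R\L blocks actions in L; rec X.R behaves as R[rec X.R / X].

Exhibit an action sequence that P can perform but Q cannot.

Reachable graph of P (5 states):
  u0 = a.0 | d.0 + (b.0)\{c} → ··a··> u1, ··b··> u2, ··d··> u3
  u1 = 0 | d.0 → ··d··> u4
  u2 = 0\{c} → ·
  u3 = a.0 | 0 → ··a··> u4
  u4 = 0 | 0 → ·
Reachable graph of Q (5 states):
  v0 = d.0 | d.0 + (b.0)\{c} → ··b··> v1, ··d··> v2, ··d··> v3
  v1 = 0\{c} → ·
  v2 = 0 | d.0 → ··d··> v4
  v3 = d.0 | 0 → ··d··> v4
  v4 = 0 | 0 → ·
Trace ⟨a⟩ through P, begin at {u0}:
  [1] a ⇒ {u1}
  ✓ P
Trace ⟨a⟩ through Q, begin at {v0}:
  [1] a ⇒ ∅  — Q cannot continue

a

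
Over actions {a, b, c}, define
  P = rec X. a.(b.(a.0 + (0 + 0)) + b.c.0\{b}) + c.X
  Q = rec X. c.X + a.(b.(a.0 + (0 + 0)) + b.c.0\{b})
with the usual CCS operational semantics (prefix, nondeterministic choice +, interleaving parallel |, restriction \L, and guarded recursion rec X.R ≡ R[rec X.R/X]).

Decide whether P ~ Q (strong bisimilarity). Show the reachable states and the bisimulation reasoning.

YES

LTS(P): 6 reachable states
  m0 = rec X. a.(b.(a.0 + (0 + 0)) + b.c.0\{b}) + c.X ⊢ --a--▸ m1, --c--▸ m0
  m1 = b.(a.0 + (0 + 0)) + b.c.0\{b} ⊢ --b--▸ m2, --b--▸ m3
  m2 = a.0 + (0 + 0) ⊢ --a--▸ m4
  m3 = c.0\{b} ⊢ --c--▸ m5
  m4 = 0 ⊢ ·
  m5 = 0\{b} ⊢ ·
LTS(Q): 6 reachable states
  n0 = rec X. c.X + a.(b.(a.0 + (0 + 0)) + b.c.0\{b}) ⊢ --a--▸ n1, --c--▸ n0
  n1 = b.(a.0 + (0 + 0)) + b.c.0\{b} ⊢ --b--▸ n2, --b--▸ n3
  n2 = a.0 + (0 + 0) ⊢ --a--▸ n4
  n3 = c.0\{b} ⊢ --c--▸ n5
  n4 = 0 ⊢ ·
  n5 = 0\{b} ⊢ ·
Partition-refinement fixed point:
  B0 = {m0, n0}
  B1 = {m1, n1}
  B2 = {m3, n3}
  B3 = {m4, m5, n4, n5}
  B4 = {m2, n2}
m0 ∈ B0, n0 ∈ B0 → same block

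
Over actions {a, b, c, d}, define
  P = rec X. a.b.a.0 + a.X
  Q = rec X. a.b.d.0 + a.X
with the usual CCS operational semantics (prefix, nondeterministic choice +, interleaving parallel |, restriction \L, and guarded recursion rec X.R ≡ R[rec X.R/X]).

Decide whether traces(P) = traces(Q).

P's transition system — 4 states:
  m0 = rec X. a.b.a.0 + a.X ⊢ —a→ m0, —a→ m1
  m1 = b.a.0 ⊢ —b→ m2
  m2 = a.0 ⊢ —a→ m3
  m3 = 0 ⊢ (no moves)
Q's transition system — 4 states:
  n0 = rec X. a.b.d.0 + a.X ⊢ —a→ n0, —a→ n1
  n1 = b.d.0 ⊢ —b→ n2
  n2 = d.0 ⊢ —d→ n3
  n3 = 0 ⊢ (no moves)
Run σ = ⟨aba⟩ on P: start {m0}
  after a @ step 1: {m0, m1}
  after b @ step 2: {m2}
  after a @ step 3: {m3}
  — P admits the full trace.
Run σ = ⟨aba⟩ on Q: start {n0}
  after a @ step 1: {n0, n1}
  after b @ step 2: {n2}
  after a @ step 3: ∅ (Q stuck)

trace-distinct — witness ⟨aba⟩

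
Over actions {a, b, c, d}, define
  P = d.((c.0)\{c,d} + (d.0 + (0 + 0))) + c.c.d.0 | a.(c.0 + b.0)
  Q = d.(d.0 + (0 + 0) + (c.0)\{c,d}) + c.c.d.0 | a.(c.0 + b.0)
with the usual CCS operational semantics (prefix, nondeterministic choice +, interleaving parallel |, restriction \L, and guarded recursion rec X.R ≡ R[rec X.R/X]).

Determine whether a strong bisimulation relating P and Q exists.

bisimilar

P's transition system — 14 states:
  u0 = d.((c.0)\{c,d} + (d.0 + (0 + 0))) + c.c.d.0 | a.(c.0 + b.0) | -a-> u1, -c-> u2, -d-> u3
  u1 = c.c.d.0 | (c.0 + b.0) | -b-> u4, -c-> u4, -c-> u5
  u2 = c.d.0 | a.(c.0 + b.0) | -a-> u5, -c-> u6
  u3 = (c.0)\{c,d} + (d.0 + (0 + 0)) | -d-> u7
  u4 = c.c.d.0 | 0 | -c-> u8
  u5 = c.d.0 | (c.0 + b.0) | -b-> u8, -c-> u8, -c-> u9
  u6 = d.0 | a.(c.0 + b.0) | -a-> u9, -d-> u10
  u7 = 0 | stopped
  u8 = c.d.0 | 0 | -c-> u11
  u9 = d.0 | (c.0 + b.0) | -b-> u11, -c-> u11, -d-> u12
  u10 = 0 | a.(c.0 + b.0) | -a-> u12
  u11 = d.0 | 0 | -d-> u13
  u12 = 0 | (c.0 + b.0) | -b-> u13, -c-> u13
  u13 = 0 | 0 | stopped
Q's transition system — 14 states:
  v0 = d.(d.0 + (0 + 0) + (c.0)\{c,d}) + c.c.d.0 | a.(c.0 + b.0) | -a-> v1, -c-> v2, -d-> v3
  v1 = c.c.d.0 | (c.0 + b.0) | -b-> v4, -c-> v4, -c-> v5
  v2 = c.d.0 | a.(c.0 + b.0) | -a-> v5, -c-> v6
  v3 = d.0 + (0 + 0) + (c.0)\{c,d} | -d-> v7
  v4 = c.c.d.0 | 0 | -c-> v8
  v5 = c.d.0 | (c.0 + b.0) | -b-> v8, -c-> v8, -c-> v9
  v6 = d.0 | a.(c.0 + b.0) | -a-> v9, -d-> v10
  v7 = 0 | stopped
  v8 = c.d.0 | 0 | -c-> v11
  v9 = d.0 | (c.0 + b.0) | -b-> v11, -c-> v11, -d-> v12
  v10 = 0 | a.(c.0 + b.0) | -a-> v12
  v11 = d.0 | 0 | -d-> v13
  v12 = 0 | (c.0 + b.0) | -b-> v13, -c-> v13
  v13 = 0 | 0 | stopped
Partition-refinement fixed point:
  B0 = {u0, v0}
  B1 = {u11, u3, v11, v3}
  B2 = {u13, u7, v13, v7}
  B3 = {u2, v2}
  B4 = {u5, v5}
  B5 = {u9, v9}
  B6 = {u12, v12}
  B7 = {u8, v8}
  B8 = {u6, v6}
  B9 = {u10, v10}
  B10 = {u1, v1}
  B11 = {u4, v4}
u0 ∈ B0, v0 ∈ B0 → same block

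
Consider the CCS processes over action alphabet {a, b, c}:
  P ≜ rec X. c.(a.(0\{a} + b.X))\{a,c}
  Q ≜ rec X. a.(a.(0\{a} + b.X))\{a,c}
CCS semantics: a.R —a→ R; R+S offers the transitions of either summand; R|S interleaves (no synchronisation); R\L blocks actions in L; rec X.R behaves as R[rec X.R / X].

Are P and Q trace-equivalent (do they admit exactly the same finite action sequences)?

trace-distinct — witness ⟨c⟩

Reachable graph of P (2 states):
  p0 = rec X. c.(a.(0\{a} + b.X))\{a,c} ⊢ --c--▸ p1
  p1 = (a.(0\{a} + b.(rec X. c.(a.(0\{a} + b.X))\{a,c})))\{a,c} ⊢ ∅
Reachable graph of Q (2 states):
  q0 = rec X. a.(a.(0\{a} + b.X))\{a,c} ⊢ --a--▸ q1
  q1 = (a.(0\{a} + b.(rec X. a.(a.(0\{a} + b.X))\{a,c})))\{a,c} ⊢ ∅
Trace ⟨c⟩ through P, begin at {p0}:
  step 1 (c): {p1}
  — P admits the full trace.
Trace ⟨c⟩ through Q, begin at {q0}:
  step 1 (c): ∅ (Q stuck)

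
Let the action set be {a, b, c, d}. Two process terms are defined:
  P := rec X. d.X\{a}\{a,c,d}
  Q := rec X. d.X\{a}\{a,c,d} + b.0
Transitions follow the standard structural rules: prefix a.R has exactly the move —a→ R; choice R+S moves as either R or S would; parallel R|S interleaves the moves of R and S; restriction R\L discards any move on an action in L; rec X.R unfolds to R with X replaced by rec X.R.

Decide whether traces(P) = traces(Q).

trace-distinct — witness ⟨b⟩

LTS(P): 2 reachable states
  u0 = rec X. d.X\{a}\{a,c,d} | —d→ u1
  u1 = (rec X. d.X\{a}\{a,c,d})\{a}\{a,c,d} | ·
LTS(Q): 4 reachable states
  v0 = rec X. d.X\{a}\{a,c,d} + b.0 | —b→ v1, —d→ v2
  v1 = 0 | ·
  v2 = (rec X. d.X\{a}\{a,c,d} + b.0)\{a}\{a,c,d} | —b→ v3
  v3 = 0\{a}\{a,c,d} | ·
Run σ = ⟨b⟩ on Q: start {v0}
  after b @ step 1: {v1}
  ✓ Q
Run σ = ⟨b⟩ on P: start {u0}
  after b @ step 1: no successor for P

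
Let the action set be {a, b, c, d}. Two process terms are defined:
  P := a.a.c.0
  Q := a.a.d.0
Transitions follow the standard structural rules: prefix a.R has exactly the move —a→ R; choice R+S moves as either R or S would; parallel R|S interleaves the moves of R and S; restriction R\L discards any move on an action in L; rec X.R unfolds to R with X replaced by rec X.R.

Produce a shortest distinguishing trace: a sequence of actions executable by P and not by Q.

aac

P's transition system — 4 states:
  s0 = a.a.c.0 ⊢ =a=> s1
  s1 = a.c.0 ⊢ =a=> s2
  s2 = c.0 ⊢ =c=> s3
  s3 = 0 ⊢ (no moves)
Q's transition system — 4 states:
  t0 = a.a.d.0 ⊢ =a=> t1
  t1 = a.d.0 ⊢ =a=> t2
  t2 = d.0 ⊢ =d=> t3
  t3 = 0 ⊢ (no moves)
Trace ⟨aac⟩ through P, begin at {s0}:
  after a @ step 1: {s1}
  after a @ step 2: {s2}
  after c @ step 3: {s3}
  — P admits the full trace.
Trace ⟨aac⟩ through Q, begin at {t0}:
  after a @ step 1: {t1}
  after a @ step 2: {t2}
  after c @ step 3: ∅ (Q stuck)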